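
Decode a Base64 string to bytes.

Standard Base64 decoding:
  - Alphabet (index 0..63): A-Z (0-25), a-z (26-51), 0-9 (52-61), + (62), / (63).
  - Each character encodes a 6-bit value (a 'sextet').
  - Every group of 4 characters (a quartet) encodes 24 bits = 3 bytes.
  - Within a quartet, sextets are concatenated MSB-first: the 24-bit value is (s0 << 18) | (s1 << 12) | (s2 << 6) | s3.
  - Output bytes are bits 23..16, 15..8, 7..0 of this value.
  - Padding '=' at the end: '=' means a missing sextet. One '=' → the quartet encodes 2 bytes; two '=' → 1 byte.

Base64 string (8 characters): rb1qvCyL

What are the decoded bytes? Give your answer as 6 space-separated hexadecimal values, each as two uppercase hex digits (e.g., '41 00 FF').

After char 0 ('r'=43): chars_in_quartet=1 acc=0x2B bytes_emitted=0
After char 1 ('b'=27): chars_in_quartet=2 acc=0xADB bytes_emitted=0
After char 2 ('1'=53): chars_in_quartet=3 acc=0x2B6F5 bytes_emitted=0
After char 3 ('q'=42): chars_in_quartet=4 acc=0xADBD6A -> emit AD BD 6A, reset; bytes_emitted=3
After char 4 ('v'=47): chars_in_quartet=1 acc=0x2F bytes_emitted=3
After char 5 ('C'=2): chars_in_quartet=2 acc=0xBC2 bytes_emitted=3
After char 6 ('y'=50): chars_in_quartet=3 acc=0x2F0B2 bytes_emitted=3
After char 7 ('L'=11): chars_in_quartet=4 acc=0xBC2C8B -> emit BC 2C 8B, reset; bytes_emitted=6

Answer: AD BD 6A BC 2C 8B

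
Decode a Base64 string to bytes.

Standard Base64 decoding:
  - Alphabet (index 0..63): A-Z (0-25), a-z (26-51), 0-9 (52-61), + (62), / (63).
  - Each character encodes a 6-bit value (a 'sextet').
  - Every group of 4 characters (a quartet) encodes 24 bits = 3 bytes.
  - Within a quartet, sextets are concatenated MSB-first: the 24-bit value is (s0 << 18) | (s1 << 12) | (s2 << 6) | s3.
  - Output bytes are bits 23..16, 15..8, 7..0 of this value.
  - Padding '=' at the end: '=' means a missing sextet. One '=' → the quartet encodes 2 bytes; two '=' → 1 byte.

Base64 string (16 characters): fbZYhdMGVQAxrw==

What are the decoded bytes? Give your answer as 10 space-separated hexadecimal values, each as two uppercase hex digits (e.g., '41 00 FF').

After char 0 ('f'=31): chars_in_quartet=1 acc=0x1F bytes_emitted=0
After char 1 ('b'=27): chars_in_quartet=2 acc=0x7DB bytes_emitted=0
After char 2 ('Z'=25): chars_in_quartet=3 acc=0x1F6D9 bytes_emitted=0
After char 3 ('Y'=24): chars_in_quartet=4 acc=0x7DB658 -> emit 7D B6 58, reset; bytes_emitted=3
After char 4 ('h'=33): chars_in_quartet=1 acc=0x21 bytes_emitted=3
After char 5 ('d'=29): chars_in_quartet=2 acc=0x85D bytes_emitted=3
After char 6 ('M'=12): chars_in_quartet=3 acc=0x2174C bytes_emitted=3
After char 7 ('G'=6): chars_in_quartet=4 acc=0x85D306 -> emit 85 D3 06, reset; bytes_emitted=6
After char 8 ('V'=21): chars_in_quartet=1 acc=0x15 bytes_emitted=6
After char 9 ('Q'=16): chars_in_quartet=2 acc=0x550 bytes_emitted=6
After char 10 ('A'=0): chars_in_quartet=3 acc=0x15400 bytes_emitted=6
After char 11 ('x'=49): chars_in_quartet=4 acc=0x550031 -> emit 55 00 31, reset; bytes_emitted=9
After char 12 ('r'=43): chars_in_quartet=1 acc=0x2B bytes_emitted=9
After char 13 ('w'=48): chars_in_quartet=2 acc=0xAF0 bytes_emitted=9
Padding '==': partial quartet acc=0xAF0 -> emit AF; bytes_emitted=10

Answer: 7D B6 58 85 D3 06 55 00 31 AF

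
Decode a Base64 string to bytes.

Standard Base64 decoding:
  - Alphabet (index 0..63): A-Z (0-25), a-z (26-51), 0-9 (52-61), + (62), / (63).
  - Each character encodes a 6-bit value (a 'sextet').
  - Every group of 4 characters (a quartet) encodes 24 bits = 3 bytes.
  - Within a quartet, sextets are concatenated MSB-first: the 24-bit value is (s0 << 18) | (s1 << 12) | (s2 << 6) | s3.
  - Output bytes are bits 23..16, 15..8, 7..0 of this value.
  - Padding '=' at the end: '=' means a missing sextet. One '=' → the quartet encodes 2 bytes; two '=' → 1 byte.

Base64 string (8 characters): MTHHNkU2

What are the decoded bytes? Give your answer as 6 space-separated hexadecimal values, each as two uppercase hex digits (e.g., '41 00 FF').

After char 0 ('M'=12): chars_in_quartet=1 acc=0xC bytes_emitted=0
After char 1 ('T'=19): chars_in_quartet=2 acc=0x313 bytes_emitted=0
After char 2 ('H'=7): chars_in_quartet=3 acc=0xC4C7 bytes_emitted=0
After char 3 ('H'=7): chars_in_quartet=4 acc=0x3131C7 -> emit 31 31 C7, reset; bytes_emitted=3
After char 4 ('N'=13): chars_in_quartet=1 acc=0xD bytes_emitted=3
After char 5 ('k'=36): chars_in_quartet=2 acc=0x364 bytes_emitted=3
After char 6 ('U'=20): chars_in_quartet=3 acc=0xD914 bytes_emitted=3
After char 7 ('2'=54): chars_in_quartet=4 acc=0x364536 -> emit 36 45 36, reset; bytes_emitted=6

Answer: 31 31 C7 36 45 36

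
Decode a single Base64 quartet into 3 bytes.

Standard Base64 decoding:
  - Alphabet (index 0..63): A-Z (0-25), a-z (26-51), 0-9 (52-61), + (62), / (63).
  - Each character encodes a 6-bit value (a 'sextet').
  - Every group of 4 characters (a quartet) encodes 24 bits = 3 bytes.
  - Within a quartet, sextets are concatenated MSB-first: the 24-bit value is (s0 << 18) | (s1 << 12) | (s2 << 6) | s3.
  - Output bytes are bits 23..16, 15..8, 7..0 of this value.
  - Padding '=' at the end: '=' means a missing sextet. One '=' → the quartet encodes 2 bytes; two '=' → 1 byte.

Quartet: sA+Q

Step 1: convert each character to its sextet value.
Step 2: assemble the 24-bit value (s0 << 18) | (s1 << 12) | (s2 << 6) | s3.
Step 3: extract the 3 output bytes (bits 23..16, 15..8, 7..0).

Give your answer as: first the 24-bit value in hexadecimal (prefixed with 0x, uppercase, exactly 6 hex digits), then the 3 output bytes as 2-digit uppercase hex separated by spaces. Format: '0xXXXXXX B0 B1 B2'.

Sextets: s=44, A=0, +=62, Q=16
24-bit: (44<<18) | (0<<12) | (62<<6) | 16
      = 0xB00000 | 0x000000 | 0x000F80 | 0x000010
      = 0xB00F90
Bytes: (v>>16)&0xFF=B0, (v>>8)&0xFF=0F, v&0xFF=90

Answer: 0xB00F90 B0 0F 90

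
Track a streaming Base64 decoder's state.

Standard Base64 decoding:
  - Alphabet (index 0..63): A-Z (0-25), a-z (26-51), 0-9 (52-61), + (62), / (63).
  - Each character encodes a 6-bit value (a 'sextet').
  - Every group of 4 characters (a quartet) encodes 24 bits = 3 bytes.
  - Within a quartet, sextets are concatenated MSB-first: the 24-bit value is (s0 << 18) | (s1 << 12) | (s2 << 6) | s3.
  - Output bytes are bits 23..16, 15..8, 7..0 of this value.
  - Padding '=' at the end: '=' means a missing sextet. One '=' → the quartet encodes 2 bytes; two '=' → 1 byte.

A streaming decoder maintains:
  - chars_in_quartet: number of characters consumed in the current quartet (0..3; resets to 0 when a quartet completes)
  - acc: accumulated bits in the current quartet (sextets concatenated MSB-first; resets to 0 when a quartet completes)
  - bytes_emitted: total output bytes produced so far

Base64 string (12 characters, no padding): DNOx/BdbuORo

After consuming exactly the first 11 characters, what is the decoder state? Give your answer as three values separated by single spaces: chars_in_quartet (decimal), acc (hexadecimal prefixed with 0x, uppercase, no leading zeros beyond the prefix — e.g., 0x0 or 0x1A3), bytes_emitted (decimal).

Answer: 3 0x2E391 6

Derivation:
After char 0 ('D'=3): chars_in_quartet=1 acc=0x3 bytes_emitted=0
After char 1 ('N'=13): chars_in_quartet=2 acc=0xCD bytes_emitted=0
After char 2 ('O'=14): chars_in_quartet=3 acc=0x334E bytes_emitted=0
After char 3 ('x'=49): chars_in_quartet=4 acc=0xCD3B1 -> emit 0C D3 B1, reset; bytes_emitted=3
After char 4 ('/'=63): chars_in_quartet=1 acc=0x3F bytes_emitted=3
After char 5 ('B'=1): chars_in_quartet=2 acc=0xFC1 bytes_emitted=3
After char 6 ('d'=29): chars_in_quartet=3 acc=0x3F05D bytes_emitted=3
After char 7 ('b'=27): chars_in_quartet=4 acc=0xFC175B -> emit FC 17 5B, reset; bytes_emitted=6
After char 8 ('u'=46): chars_in_quartet=1 acc=0x2E bytes_emitted=6
After char 9 ('O'=14): chars_in_quartet=2 acc=0xB8E bytes_emitted=6
After char 10 ('R'=17): chars_in_quartet=3 acc=0x2E391 bytes_emitted=6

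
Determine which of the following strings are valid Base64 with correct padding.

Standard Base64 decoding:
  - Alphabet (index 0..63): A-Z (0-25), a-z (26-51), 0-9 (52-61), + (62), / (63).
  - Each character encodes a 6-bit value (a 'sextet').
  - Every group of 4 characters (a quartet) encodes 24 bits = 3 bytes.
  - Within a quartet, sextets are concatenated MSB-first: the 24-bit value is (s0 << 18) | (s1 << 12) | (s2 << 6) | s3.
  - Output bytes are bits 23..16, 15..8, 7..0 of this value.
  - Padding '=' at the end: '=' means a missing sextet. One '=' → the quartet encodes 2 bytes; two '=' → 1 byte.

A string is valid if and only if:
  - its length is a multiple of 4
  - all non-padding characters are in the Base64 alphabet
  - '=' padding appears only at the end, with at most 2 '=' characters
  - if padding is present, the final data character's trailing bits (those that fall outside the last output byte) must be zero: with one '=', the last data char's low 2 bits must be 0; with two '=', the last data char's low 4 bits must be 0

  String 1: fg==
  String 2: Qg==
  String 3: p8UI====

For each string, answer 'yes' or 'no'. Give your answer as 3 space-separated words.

Answer: yes yes no

Derivation:
String 1: 'fg==' → valid
String 2: 'Qg==' → valid
String 3: 'p8UI====' → invalid (4 pad chars (max 2))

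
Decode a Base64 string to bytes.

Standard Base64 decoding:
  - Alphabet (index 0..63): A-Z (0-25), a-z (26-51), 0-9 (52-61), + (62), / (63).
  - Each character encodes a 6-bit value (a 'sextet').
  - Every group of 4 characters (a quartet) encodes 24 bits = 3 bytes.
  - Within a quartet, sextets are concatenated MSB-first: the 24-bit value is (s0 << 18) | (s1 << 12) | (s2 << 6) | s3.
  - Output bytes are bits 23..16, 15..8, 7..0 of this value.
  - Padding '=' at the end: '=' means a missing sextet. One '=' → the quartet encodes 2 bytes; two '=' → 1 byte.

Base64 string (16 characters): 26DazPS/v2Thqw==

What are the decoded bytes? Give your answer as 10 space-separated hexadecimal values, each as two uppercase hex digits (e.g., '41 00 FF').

After char 0 ('2'=54): chars_in_quartet=1 acc=0x36 bytes_emitted=0
After char 1 ('6'=58): chars_in_quartet=2 acc=0xDBA bytes_emitted=0
After char 2 ('D'=3): chars_in_quartet=3 acc=0x36E83 bytes_emitted=0
After char 3 ('a'=26): chars_in_quartet=4 acc=0xDBA0DA -> emit DB A0 DA, reset; bytes_emitted=3
After char 4 ('z'=51): chars_in_quartet=1 acc=0x33 bytes_emitted=3
After char 5 ('P'=15): chars_in_quartet=2 acc=0xCCF bytes_emitted=3
After char 6 ('S'=18): chars_in_quartet=3 acc=0x333D2 bytes_emitted=3
After char 7 ('/'=63): chars_in_quartet=4 acc=0xCCF4BF -> emit CC F4 BF, reset; bytes_emitted=6
After char 8 ('v'=47): chars_in_quartet=1 acc=0x2F bytes_emitted=6
After char 9 ('2'=54): chars_in_quartet=2 acc=0xBF6 bytes_emitted=6
After char 10 ('T'=19): chars_in_quartet=3 acc=0x2FD93 bytes_emitted=6
After char 11 ('h'=33): chars_in_quartet=4 acc=0xBF64E1 -> emit BF 64 E1, reset; bytes_emitted=9
After char 12 ('q'=42): chars_in_quartet=1 acc=0x2A bytes_emitted=9
After char 13 ('w'=48): chars_in_quartet=2 acc=0xAB0 bytes_emitted=9
Padding '==': partial quartet acc=0xAB0 -> emit AB; bytes_emitted=10

Answer: DB A0 DA CC F4 BF BF 64 E1 AB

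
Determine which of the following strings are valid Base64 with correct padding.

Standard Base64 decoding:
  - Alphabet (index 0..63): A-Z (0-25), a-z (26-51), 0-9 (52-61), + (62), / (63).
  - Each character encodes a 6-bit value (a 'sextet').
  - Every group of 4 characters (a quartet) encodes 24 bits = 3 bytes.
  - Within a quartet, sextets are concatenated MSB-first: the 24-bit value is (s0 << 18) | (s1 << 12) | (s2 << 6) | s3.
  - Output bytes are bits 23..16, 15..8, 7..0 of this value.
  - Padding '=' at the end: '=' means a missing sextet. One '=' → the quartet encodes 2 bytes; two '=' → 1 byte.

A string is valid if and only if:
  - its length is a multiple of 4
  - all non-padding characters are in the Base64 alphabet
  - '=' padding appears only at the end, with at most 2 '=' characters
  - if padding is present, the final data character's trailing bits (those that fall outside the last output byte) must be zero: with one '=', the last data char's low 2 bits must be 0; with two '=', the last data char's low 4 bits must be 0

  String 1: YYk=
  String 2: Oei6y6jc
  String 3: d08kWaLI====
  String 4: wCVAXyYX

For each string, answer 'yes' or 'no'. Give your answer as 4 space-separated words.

Answer: yes yes no yes

Derivation:
String 1: 'YYk=' → valid
String 2: 'Oei6y6jc' → valid
String 3: 'd08kWaLI====' → invalid (4 pad chars (max 2))
String 4: 'wCVAXyYX' → valid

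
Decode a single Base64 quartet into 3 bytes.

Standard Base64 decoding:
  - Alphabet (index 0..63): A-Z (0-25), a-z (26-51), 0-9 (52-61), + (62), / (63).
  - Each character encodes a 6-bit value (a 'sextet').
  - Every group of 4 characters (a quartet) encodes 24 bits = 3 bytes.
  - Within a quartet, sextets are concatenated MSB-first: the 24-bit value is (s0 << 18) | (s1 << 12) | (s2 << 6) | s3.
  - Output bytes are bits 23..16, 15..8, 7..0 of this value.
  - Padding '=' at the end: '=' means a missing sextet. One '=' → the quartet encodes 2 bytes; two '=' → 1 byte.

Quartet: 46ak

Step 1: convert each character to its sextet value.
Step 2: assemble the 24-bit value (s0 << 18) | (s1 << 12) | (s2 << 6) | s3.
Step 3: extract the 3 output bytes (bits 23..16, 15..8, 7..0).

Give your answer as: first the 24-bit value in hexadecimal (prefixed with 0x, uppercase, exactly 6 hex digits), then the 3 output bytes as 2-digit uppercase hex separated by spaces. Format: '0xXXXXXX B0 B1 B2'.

Sextets: 4=56, 6=58, a=26, k=36
24-bit: (56<<18) | (58<<12) | (26<<6) | 36
      = 0xE00000 | 0x03A000 | 0x000680 | 0x000024
      = 0xE3A6A4
Bytes: (v>>16)&0xFF=E3, (v>>8)&0xFF=A6, v&0xFF=A4

Answer: 0xE3A6A4 E3 A6 A4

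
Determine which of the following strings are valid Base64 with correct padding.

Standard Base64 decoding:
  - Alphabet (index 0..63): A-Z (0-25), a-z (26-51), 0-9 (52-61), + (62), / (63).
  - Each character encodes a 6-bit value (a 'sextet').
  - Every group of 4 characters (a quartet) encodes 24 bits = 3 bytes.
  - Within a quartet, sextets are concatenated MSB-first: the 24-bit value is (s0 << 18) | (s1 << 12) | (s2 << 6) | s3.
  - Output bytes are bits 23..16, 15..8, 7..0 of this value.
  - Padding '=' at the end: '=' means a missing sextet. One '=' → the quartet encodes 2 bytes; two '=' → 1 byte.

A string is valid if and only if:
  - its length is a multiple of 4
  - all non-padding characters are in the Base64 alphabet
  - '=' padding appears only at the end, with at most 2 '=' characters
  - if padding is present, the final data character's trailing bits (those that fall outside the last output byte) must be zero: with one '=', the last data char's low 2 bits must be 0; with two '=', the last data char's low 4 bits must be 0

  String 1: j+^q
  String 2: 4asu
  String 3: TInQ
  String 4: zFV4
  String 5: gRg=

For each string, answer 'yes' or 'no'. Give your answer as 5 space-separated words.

Answer: no yes yes yes yes

Derivation:
String 1: 'j+^q' → invalid (bad char(s): ['^'])
String 2: '4asu' → valid
String 3: 'TInQ' → valid
String 4: 'zFV4' → valid
String 5: 'gRg=' → valid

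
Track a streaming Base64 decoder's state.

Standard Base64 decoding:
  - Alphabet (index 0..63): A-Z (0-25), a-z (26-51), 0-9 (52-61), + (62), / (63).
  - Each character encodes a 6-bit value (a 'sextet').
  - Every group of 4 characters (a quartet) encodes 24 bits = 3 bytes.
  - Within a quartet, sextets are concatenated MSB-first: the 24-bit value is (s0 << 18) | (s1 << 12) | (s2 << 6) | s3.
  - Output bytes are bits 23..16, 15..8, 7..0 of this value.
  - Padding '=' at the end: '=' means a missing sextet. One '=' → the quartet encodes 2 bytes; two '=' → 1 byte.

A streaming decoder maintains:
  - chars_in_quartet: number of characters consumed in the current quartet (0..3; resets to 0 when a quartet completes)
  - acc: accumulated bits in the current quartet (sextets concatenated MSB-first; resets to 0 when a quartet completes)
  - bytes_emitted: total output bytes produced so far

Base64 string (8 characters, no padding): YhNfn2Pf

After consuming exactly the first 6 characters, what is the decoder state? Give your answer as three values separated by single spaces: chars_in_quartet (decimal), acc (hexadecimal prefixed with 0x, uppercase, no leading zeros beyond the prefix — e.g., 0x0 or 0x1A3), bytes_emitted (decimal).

After char 0 ('Y'=24): chars_in_quartet=1 acc=0x18 bytes_emitted=0
After char 1 ('h'=33): chars_in_quartet=2 acc=0x621 bytes_emitted=0
After char 2 ('N'=13): chars_in_quartet=3 acc=0x1884D bytes_emitted=0
After char 3 ('f'=31): chars_in_quartet=4 acc=0x62135F -> emit 62 13 5F, reset; bytes_emitted=3
After char 4 ('n'=39): chars_in_quartet=1 acc=0x27 bytes_emitted=3
After char 5 ('2'=54): chars_in_quartet=2 acc=0x9F6 bytes_emitted=3

Answer: 2 0x9F6 3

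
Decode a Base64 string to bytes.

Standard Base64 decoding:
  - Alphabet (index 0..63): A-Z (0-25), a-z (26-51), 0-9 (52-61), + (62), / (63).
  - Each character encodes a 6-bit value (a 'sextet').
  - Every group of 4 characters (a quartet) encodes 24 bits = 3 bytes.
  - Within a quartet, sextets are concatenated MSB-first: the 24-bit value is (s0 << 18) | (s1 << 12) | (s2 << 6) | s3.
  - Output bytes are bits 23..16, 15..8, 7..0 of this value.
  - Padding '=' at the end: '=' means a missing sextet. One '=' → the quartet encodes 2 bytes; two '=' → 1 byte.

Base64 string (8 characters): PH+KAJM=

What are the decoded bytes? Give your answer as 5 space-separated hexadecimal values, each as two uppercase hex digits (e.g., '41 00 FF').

After char 0 ('P'=15): chars_in_quartet=1 acc=0xF bytes_emitted=0
After char 1 ('H'=7): chars_in_quartet=2 acc=0x3C7 bytes_emitted=0
After char 2 ('+'=62): chars_in_quartet=3 acc=0xF1FE bytes_emitted=0
After char 3 ('K'=10): chars_in_quartet=4 acc=0x3C7F8A -> emit 3C 7F 8A, reset; bytes_emitted=3
After char 4 ('A'=0): chars_in_quartet=1 acc=0x0 bytes_emitted=3
After char 5 ('J'=9): chars_in_quartet=2 acc=0x9 bytes_emitted=3
After char 6 ('M'=12): chars_in_quartet=3 acc=0x24C bytes_emitted=3
Padding '=': partial quartet acc=0x24C -> emit 00 93; bytes_emitted=5

Answer: 3C 7F 8A 00 93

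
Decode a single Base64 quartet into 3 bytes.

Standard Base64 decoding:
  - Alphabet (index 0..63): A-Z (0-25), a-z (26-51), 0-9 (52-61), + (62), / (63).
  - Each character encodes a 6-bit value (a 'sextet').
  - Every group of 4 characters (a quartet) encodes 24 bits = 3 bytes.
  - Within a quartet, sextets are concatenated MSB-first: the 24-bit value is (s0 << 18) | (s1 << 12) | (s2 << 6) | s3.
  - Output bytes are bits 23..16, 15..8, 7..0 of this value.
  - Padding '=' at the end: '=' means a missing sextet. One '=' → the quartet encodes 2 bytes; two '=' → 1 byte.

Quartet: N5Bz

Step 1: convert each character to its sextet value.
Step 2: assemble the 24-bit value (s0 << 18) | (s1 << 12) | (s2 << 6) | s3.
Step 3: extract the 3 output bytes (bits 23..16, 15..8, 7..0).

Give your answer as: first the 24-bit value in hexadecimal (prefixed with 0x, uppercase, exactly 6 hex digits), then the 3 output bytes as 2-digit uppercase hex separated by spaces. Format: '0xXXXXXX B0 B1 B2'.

Sextets: N=13, 5=57, B=1, z=51
24-bit: (13<<18) | (57<<12) | (1<<6) | 51
      = 0x340000 | 0x039000 | 0x000040 | 0x000033
      = 0x379073
Bytes: (v>>16)&0xFF=37, (v>>8)&0xFF=90, v&0xFF=73

Answer: 0x379073 37 90 73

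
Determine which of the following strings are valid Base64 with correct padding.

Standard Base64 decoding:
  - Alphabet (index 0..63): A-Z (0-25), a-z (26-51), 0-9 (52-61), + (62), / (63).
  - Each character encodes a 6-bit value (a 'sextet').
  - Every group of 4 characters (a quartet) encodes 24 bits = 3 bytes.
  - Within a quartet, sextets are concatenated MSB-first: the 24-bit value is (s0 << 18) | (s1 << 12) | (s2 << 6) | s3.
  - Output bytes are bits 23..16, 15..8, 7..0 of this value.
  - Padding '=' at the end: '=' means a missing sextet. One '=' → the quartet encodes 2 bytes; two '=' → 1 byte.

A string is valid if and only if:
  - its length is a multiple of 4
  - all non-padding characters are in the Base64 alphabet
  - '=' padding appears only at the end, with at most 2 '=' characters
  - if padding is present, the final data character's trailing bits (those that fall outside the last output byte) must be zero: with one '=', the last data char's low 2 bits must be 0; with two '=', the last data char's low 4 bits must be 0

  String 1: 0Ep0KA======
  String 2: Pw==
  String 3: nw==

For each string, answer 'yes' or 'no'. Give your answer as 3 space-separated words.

Answer: no yes yes

Derivation:
String 1: '0Ep0KA======' → invalid (6 pad chars (max 2))
String 2: 'Pw==' → valid
String 3: 'nw==' → valid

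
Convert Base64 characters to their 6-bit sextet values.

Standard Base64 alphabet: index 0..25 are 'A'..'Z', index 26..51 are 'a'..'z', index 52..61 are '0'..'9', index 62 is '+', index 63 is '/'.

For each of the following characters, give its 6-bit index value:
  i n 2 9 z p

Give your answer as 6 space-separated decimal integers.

Answer: 34 39 54 61 51 41

Derivation:
'i': a..z range, 26 + ord('i') − ord('a') = 34
'n': a..z range, 26 + ord('n') − ord('a') = 39
'2': 0..9 range, 52 + ord('2') − ord('0') = 54
'9': 0..9 range, 52 + ord('9') − ord('0') = 61
'z': a..z range, 26 + ord('z') − ord('a') = 51
'p': a..z range, 26 + ord('p') − ord('a') = 41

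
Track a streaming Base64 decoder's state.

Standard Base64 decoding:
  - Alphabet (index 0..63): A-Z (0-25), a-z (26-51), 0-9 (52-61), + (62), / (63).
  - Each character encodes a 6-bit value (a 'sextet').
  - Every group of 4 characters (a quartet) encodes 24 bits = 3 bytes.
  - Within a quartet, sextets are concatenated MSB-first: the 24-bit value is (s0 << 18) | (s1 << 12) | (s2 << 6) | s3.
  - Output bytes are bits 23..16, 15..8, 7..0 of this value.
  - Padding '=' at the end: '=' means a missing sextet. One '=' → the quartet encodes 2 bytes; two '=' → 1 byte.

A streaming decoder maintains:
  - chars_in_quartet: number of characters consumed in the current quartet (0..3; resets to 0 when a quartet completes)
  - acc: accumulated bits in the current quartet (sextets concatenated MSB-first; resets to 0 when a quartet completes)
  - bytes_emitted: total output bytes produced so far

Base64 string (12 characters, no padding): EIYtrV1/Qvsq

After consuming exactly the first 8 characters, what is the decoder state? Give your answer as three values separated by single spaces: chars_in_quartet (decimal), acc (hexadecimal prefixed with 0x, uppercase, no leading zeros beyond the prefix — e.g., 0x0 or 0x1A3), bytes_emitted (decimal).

Answer: 0 0x0 6

Derivation:
After char 0 ('E'=4): chars_in_quartet=1 acc=0x4 bytes_emitted=0
After char 1 ('I'=8): chars_in_quartet=2 acc=0x108 bytes_emitted=0
After char 2 ('Y'=24): chars_in_quartet=3 acc=0x4218 bytes_emitted=0
After char 3 ('t'=45): chars_in_quartet=4 acc=0x10862D -> emit 10 86 2D, reset; bytes_emitted=3
After char 4 ('r'=43): chars_in_quartet=1 acc=0x2B bytes_emitted=3
After char 5 ('V'=21): chars_in_quartet=2 acc=0xAD5 bytes_emitted=3
After char 6 ('1'=53): chars_in_quartet=3 acc=0x2B575 bytes_emitted=3
After char 7 ('/'=63): chars_in_quartet=4 acc=0xAD5D7F -> emit AD 5D 7F, reset; bytes_emitted=6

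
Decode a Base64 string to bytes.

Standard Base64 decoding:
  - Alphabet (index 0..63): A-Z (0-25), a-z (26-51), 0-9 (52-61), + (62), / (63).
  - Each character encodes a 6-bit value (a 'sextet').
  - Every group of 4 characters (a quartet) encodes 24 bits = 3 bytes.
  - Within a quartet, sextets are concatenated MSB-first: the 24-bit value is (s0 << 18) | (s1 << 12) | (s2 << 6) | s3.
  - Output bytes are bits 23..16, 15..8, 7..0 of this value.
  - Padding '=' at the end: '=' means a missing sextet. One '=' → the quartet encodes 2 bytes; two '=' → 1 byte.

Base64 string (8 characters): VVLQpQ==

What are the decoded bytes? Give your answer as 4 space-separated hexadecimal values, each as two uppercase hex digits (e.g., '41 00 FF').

Answer: 55 52 D0 A5

Derivation:
After char 0 ('V'=21): chars_in_quartet=1 acc=0x15 bytes_emitted=0
After char 1 ('V'=21): chars_in_quartet=2 acc=0x555 bytes_emitted=0
After char 2 ('L'=11): chars_in_quartet=3 acc=0x1554B bytes_emitted=0
After char 3 ('Q'=16): chars_in_quartet=4 acc=0x5552D0 -> emit 55 52 D0, reset; bytes_emitted=3
After char 4 ('p'=41): chars_in_quartet=1 acc=0x29 bytes_emitted=3
After char 5 ('Q'=16): chars_in_quartet=2 acc=0xA50 bytes_emitted=3
Padding '==': partial quartet acc=0xA50 -> emit A5; bytes_emitted=4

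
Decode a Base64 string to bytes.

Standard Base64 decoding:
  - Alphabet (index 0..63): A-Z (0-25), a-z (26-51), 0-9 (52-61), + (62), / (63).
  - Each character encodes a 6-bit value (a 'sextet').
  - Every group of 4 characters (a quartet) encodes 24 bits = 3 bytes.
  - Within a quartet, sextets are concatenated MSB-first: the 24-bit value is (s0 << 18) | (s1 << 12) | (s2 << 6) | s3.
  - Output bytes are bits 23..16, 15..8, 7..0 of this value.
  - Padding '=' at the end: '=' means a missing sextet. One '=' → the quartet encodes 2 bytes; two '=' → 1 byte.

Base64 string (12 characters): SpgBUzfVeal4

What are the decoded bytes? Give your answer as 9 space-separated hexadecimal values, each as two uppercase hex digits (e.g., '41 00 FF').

Answer: 4A 98 01 53 37 D5 79 A9 78

Derivation:
After char 0 ('S'=18): chars_in_quartet=1 acc=0x12 bytes_emitted=0
After char 1 ('p'=41): chars_in_quartet=2 acc=0x4A9 bytes_emitted=0
After char 2 ('g'=32): chars_in_quartet=3 acc=0x12A60 bytes_emitted=0
After char 3 ('B'=1): chars_in_quartet=4 acc=0x4A9801 -> emit 4A 98 01, reset; bytes_emitted=3
After char 4 ('U'=20): chars_in_quartet=1 acc=0x14 bytes_emitted=3
After char 5 ('z'=51): chars_in_quartet=2 acc=0x533 bytes_emitted=3
After char 6 ('f'=31): chars_in_quartet=3 acc=0x14CDF bytes_emitted=3
After char 7 ('V'=21): chars_in_quartet=4 acc=0x5337D5 -> emit 53 37 D5, reset; bytes_emitted=6
After char 8 ('e'=30): chars_in_quartet=1 acc=0x1E bytes_emitted=6
After char 9 ('a'=26): chars_in_quartet=2 acc=0x79A bytes_emitted=6
After char 10 ('l'=37): chars_in_quartet=3 acc=0x1E6A5 bytes_emitted=6
After char 11 ('4'=56): chars_in_quartet=4 acc=0x79A978 -> emit 79 A9 78, reset; bytes_emitted=9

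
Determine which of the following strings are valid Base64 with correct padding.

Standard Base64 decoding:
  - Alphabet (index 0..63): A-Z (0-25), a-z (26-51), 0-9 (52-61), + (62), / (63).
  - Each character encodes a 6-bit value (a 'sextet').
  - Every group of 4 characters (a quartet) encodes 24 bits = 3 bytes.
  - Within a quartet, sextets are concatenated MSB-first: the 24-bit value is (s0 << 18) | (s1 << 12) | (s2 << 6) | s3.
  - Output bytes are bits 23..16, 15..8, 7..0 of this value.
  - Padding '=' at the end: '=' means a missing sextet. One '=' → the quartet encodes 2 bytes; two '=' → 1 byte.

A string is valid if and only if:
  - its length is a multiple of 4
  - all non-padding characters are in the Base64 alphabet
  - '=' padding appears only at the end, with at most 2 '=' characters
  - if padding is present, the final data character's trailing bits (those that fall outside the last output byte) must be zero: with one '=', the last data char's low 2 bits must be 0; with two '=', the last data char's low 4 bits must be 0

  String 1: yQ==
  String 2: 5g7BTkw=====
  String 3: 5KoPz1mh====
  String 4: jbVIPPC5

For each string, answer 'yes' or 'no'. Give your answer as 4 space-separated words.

String 1: 'yQ==' → valid
String 2: '5g7BTkw=====' → invalid (5 pad chars (max 2))
String 3: '5KoPz1mh====' → invalid (4 pad chars (max 2))
String 4: 'jbVIPPC5' → valid

Answer: yes no no yes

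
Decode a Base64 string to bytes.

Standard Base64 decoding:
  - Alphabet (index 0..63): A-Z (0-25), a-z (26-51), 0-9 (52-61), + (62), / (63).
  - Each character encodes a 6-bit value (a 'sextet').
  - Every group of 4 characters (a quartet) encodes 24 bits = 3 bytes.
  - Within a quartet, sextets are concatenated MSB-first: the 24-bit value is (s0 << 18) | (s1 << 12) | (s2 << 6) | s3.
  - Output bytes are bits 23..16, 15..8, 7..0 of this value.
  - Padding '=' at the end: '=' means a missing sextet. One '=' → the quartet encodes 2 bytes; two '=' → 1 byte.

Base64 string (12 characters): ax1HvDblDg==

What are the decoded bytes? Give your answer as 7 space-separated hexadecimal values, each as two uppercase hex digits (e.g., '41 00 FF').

Answer: 6B 1D 47 BC 36 E5 0E

Derivation:
After char 0 ('a'=26): chars_in_quartet=1 acc=0x1A bytes_emitted=0
After char 1 ('x'=49): chars_in_quartet=2 acc=0x6B1 bytes_emitted=0
After char 2 ('1'=53): chars_in_quartet=3 acc=0x1AC75 bytes_emitted=0
After char 3 ('H'=7): chars_in_quartet=4 acc=0x6B1D47 -> emit 6B 1D 47, reset; bytes_emitted=3
After char 4 ('v'=47): chars_in_quartet=1 acc=0x2F bytes_emitted=3
After char 5 ('D'=3): chars_in_quartet=2 acc=0xBC3 bytes_emitted=3
After char 6 ('b'=27): chars_in_quartet=3 acc=0x2F0DB bytes_emitted=3
After char 7 ('l'=37): chars_in_quartet=4 acc=0xBC36E5 -> emit BC 36 E5, reset; bytes_emitted=6
After char 8 ('D'=3): chars_in_quartet=1 acc=0x3 bytes_emitted=6
After char 9 ('g'=32): chars_in_quartet=2 acc=0xE0 bytes_emitted=6
Padding '==': partial quartet acc=0xE0 -> emit 0E; bytes_emitted=7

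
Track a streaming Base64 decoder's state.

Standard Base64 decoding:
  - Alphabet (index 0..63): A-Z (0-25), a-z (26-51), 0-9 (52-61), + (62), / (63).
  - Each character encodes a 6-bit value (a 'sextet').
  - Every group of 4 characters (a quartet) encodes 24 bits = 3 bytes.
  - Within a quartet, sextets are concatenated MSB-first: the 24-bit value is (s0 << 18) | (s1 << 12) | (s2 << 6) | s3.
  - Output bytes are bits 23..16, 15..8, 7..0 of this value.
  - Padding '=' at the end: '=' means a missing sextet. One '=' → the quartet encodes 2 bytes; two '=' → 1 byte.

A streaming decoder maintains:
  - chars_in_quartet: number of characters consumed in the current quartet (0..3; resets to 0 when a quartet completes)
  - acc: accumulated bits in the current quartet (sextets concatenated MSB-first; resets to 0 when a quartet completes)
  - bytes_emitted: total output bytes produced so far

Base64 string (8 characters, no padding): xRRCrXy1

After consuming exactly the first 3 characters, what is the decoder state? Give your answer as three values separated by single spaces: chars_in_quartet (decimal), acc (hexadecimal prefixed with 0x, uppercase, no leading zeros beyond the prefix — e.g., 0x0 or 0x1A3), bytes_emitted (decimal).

Answer: 3 0x31451 0

Derivation:
After char 0 ('x'=49): chars_in_quartet=1 acc=0x31 bytes_emitted=0
After char 1 ('R'=17): chars_in_quartet=2 acc=0xC51 bytes_emitted=0
After char 2 ('R'=17): chars_in_quartet=3 acc=0x31451 bytes_emitted=0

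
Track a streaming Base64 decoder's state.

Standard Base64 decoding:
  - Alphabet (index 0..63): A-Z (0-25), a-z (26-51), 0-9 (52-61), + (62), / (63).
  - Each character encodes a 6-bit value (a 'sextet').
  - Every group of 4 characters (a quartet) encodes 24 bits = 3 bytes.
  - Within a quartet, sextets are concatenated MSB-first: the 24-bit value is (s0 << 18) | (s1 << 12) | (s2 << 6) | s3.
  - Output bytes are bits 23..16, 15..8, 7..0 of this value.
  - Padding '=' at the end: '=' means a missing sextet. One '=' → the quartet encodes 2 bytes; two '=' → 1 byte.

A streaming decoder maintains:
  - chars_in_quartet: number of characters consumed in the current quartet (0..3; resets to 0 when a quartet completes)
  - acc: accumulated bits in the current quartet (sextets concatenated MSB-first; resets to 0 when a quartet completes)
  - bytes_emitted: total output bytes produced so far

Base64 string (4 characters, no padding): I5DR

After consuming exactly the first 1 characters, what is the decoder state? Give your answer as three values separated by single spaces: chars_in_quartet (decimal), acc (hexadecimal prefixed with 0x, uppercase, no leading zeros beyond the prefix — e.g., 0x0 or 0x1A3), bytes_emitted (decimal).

After char 0 ('I'=8): chars_in_quartet=1 acc=0x8 bytes_emitted=0

Answer: 1 0x8 0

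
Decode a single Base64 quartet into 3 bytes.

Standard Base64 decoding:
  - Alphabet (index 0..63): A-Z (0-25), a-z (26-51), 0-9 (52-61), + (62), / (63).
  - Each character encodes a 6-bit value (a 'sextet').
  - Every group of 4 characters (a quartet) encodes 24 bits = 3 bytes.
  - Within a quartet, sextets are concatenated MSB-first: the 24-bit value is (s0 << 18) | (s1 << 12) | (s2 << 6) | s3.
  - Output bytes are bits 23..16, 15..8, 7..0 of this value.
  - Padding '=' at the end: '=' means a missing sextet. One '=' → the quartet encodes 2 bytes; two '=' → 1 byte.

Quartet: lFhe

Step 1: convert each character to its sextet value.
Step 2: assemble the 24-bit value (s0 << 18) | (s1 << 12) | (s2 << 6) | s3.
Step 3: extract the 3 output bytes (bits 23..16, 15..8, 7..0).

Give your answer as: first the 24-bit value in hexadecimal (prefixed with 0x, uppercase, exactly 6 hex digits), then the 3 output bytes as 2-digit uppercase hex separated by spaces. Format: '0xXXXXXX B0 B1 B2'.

Answer: 0x94585E 94 58 5E

Derivation:
Sextets: l=37, F=5, h=33, e=30
24-bit: (37<<18) | (5<<12) | (33<<6) | 30
      = 0x940000 | 0x005000 | 0x000840 | 0x00001E
      = 0x94585E
Bytes: (v>>16)&0xFF=94, (v>>8)&0xFF=58, v&0xFF=5E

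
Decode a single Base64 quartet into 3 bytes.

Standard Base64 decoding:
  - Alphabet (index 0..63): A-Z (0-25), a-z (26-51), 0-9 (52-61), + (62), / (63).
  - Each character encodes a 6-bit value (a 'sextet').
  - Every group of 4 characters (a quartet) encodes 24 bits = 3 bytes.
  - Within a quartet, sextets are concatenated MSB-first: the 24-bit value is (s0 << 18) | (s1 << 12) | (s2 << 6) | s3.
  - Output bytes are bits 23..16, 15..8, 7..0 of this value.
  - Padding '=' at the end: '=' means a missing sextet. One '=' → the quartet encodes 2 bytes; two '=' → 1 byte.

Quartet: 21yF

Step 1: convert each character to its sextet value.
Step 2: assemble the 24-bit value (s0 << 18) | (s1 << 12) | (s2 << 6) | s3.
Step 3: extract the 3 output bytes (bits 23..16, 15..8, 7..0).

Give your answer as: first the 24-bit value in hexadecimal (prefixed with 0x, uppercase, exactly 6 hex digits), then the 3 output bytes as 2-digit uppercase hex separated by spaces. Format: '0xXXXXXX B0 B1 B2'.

Answer: 0xDB5C85 DB 5C 85

Derivation:
Sextets: 2=54, 1=53, y=50, F=5
24-bit: (54<<18) | (53<<12) | (50<<6) | 5
      = 0xD80000 | 0x035000 | 0x000C80 | 0x000005
      = 0xDB5C85
Bytes: (v>>16)&0xFF=DB, (v>>8)&0xFF=5C, v&0xFF=85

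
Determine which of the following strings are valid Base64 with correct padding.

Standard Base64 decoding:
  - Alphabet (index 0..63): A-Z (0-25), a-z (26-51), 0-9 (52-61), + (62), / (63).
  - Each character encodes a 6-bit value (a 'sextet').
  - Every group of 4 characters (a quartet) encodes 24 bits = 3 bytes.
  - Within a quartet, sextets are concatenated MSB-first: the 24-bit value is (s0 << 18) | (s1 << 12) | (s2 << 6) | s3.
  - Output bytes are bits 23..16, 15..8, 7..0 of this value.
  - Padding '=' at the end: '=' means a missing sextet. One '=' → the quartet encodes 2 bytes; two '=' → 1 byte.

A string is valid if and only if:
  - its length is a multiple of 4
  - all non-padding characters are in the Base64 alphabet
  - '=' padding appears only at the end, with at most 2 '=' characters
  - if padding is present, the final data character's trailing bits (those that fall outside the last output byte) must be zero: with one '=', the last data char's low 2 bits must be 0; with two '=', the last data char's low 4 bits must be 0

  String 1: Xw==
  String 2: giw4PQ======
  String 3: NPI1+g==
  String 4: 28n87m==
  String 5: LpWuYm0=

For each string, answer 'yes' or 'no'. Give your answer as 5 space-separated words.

String 1: 'Xw==' → valid
String 2: 'giw4PQ======' → invalid (6 pad chars (max 2))
String 3: 'NPI1+g==' → valid
String 4: '28n87m==' → invalid (bad trailing bits)
String 5: 'LpWuYm0=' → valid

Answer: yes no yes no yes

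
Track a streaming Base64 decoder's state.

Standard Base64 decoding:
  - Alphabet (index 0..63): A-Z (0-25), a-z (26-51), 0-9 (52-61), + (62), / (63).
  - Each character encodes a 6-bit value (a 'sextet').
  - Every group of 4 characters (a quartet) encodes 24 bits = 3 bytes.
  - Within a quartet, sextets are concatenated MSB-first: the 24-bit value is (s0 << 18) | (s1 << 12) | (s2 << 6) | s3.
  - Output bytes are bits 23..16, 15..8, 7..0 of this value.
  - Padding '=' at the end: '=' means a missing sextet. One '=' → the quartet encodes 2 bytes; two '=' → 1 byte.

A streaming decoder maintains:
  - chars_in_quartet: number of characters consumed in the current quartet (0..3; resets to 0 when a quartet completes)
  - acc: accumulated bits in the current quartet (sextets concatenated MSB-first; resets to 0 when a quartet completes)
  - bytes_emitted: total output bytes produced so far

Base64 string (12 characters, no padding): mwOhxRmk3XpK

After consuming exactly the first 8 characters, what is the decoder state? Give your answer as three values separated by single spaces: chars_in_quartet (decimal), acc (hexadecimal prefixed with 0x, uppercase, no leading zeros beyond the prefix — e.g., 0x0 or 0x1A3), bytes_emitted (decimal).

After char 0 ('m'=38): chars_in_quartet=1 acc=0x26 bytes_emitted=0
After char 1 ('w'=48): chars_in_quartet=2 acc=0x9B0 bytes_emitted=0
After char 2 ('O'=14): chars_in_quartet=3 acc=0x26C0E bytes_emitted=0
After char 3 ('h'=33): chars_in_quartet=4 acc=0x9B03A1 -> emit 9B 03 A1, reset; bytes_emitted=3
After char 4 ('x'=49): chars_in_quartet=1 acc=0x31 bytes_emitted=3
After char 5 ('R'=17): chars_in_quartet=2 acc=0xC51 bytes_emitted=3
After char 6 ('m'=38): chars_in_quartet=3 acc=0x31466 bytes_emitted=3
After char 7 ('k'=36): chars_in_quartet=4 acc=0xC519A4 -> emit C5 19 A4, reset; bytes_emitted=6

Answer: 0 0x0 6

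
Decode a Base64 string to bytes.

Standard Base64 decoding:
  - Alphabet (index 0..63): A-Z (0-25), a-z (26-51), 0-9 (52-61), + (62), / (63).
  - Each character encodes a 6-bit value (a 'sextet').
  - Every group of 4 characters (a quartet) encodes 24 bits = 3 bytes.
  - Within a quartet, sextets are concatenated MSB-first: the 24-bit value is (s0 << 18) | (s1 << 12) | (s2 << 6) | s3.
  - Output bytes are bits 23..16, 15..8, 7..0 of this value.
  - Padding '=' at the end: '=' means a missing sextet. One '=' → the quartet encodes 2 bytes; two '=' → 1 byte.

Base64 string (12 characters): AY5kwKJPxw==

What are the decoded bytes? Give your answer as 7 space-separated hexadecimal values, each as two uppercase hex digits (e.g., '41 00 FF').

Answer: 01 8E 64 C0 A2 4F C7

Derivation:
After char 0 ('A'=0): chars_in_quartet=1 acc=0x0 bytes_emitted=0
After char 1 ('Y'=24): chars_in_quartet=2 acc=0x18 bytes_emitted=0
After char 2 ('5'=57): chars_in_quartet=3 acc=0x639 bytes_emitted=0
After char 3 ('k'=36): chars_in_quartet=4 acc=0x18E64 -> emit 01 8E 64, reset; bytes_emitted=3
After char 4 ('w'=48): chars_in_quartet=1 acc=0x30 bytes_emitted=3
After char 5 ('K'=10): chars_in_quartet=2 acc=0xC0A bytes_emitted=3
After char 6 ('J'=9): chars_in_quartet=3 acc=0x30289 bytes_emitted=3
After char 7 ('P'=15): chars_in_quartet=4 acc=0xC0A24F -> emit C0 A2 4F, reset; bytes_emitted=6
After char 8 ('x'=49): chars_in_quartet=1 acc=0x31 bytes_emitted=6
After char 9 ('w'=48): chars_in_quartet=2 acc=0xC70 bytes_emitted=6
Padding '==': partial quartet acc=0xC70 -> emit C7; bytes_emitted=7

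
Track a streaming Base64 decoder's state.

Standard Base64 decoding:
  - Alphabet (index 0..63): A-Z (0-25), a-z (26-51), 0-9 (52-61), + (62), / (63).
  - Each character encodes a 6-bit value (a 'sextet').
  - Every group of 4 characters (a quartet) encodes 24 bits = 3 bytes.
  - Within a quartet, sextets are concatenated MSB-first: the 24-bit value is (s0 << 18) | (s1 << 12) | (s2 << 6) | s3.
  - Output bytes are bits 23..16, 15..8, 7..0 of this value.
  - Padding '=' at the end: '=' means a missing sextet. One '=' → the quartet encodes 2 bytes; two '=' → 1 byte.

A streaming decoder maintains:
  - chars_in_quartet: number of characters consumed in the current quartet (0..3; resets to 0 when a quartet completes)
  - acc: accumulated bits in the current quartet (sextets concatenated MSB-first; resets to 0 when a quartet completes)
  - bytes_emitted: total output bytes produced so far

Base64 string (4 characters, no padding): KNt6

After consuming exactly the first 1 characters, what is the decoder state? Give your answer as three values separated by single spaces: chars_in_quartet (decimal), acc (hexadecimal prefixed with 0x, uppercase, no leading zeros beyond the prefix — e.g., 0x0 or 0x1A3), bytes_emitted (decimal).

Answer: 1 0xA 0

Derivation:
After char 0 ('K'=10): chars_in_quartet=1 acc=0xA bytes_emitted=0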